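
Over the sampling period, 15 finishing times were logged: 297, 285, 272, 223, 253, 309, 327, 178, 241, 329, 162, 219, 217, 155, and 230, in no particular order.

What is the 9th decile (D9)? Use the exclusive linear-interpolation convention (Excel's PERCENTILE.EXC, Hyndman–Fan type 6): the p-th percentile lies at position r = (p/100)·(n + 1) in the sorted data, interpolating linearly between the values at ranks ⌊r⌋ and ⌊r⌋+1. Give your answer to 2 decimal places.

Sorted: 155, 162, 178, 217, 219, 223, 230, 241, 253, 272, 285, 297, 309, 327, 329.
n = 15.
r = (90/100)·(15 + 1) = 14.4.
Rank 14 is 327 and rank 15 is 329.
Interpolate: 327 + 0.4·(329 − 327) = 327 + 0.4·2 = 327.8.

327.80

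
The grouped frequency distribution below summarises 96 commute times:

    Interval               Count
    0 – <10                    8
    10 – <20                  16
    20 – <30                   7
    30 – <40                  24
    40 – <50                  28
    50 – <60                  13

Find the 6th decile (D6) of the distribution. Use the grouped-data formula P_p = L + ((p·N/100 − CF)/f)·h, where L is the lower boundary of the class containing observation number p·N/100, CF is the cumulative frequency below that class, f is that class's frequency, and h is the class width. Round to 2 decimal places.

40.93

N = 96; target position k = 60/100 · 96 = 57.6.
Cumulative frequencies: 8, 24, 31, 55, 83, 96.
Observation 57.6 falls in the class 40 – <50.
L = 40, CF = 55, f = 28, h = 10.
P60 = 40 + ((57.6 − 55)/28)·10 = 40 + 0.928571 = 40.9286.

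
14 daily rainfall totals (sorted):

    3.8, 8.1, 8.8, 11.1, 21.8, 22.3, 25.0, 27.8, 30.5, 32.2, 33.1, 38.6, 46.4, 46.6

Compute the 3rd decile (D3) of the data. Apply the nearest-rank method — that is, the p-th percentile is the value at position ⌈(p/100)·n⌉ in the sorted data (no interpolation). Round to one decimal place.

n = 14.
Position = ⌈30/100 · 14⌉ = ⌈4.2⌉ = 5.
The value at rank 5 is 21.8.

21.8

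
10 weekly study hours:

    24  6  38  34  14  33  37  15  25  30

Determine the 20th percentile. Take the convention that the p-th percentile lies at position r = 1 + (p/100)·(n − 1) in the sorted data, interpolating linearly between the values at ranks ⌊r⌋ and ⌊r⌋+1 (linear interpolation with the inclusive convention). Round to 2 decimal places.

14.80

Sorted: 6, 14, 15, 24, 25, 30, 33, 34, 37, 38.
n = 10.
r = 1 + (20/100)·(10 − 1) = 1 + 1.8 = 2.8.
Rank 2 is 14 and rank 3 is 15.
Interpolate: 14 + 0.8·(15 − 14) = 14 + 0.8·1 = 14.8.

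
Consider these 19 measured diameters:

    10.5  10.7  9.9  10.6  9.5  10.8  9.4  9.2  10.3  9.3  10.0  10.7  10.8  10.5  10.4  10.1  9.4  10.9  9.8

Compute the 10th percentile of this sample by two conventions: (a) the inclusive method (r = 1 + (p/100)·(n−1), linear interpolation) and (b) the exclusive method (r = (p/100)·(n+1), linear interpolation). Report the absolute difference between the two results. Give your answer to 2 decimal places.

Sorted: 9.2, 9.3, 9.4, 9.4, 9.5, 9.8, 9.9, 10.0, 10.1, 10.3, 10.4, 10.5, 10.5, 10.6, 10.7, 10.7, 10.8, 10.8, 10.9.
n = 19.
(a) r = 2.8; between ranks 2 (9.3) and 3 (9.4): 9.38.
(b) r = 2 → value at rank 2 = 9.3.
|9.38 − 9.3| = 0.08.

0.08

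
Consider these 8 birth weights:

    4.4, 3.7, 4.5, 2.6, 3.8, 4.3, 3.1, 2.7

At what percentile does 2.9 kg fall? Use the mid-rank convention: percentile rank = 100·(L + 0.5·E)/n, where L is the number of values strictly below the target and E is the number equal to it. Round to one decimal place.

Sorted: 2.6, 2.7, 3.1, 3.7, 3.8, 4.3, 4.4, 4.5.
Count below 2.9: L = 2; count equal: E = 0; n = 8.
Percentile rank = 100·(2 + 0.5·0)/8 = 100·2/8 = 25.

25.0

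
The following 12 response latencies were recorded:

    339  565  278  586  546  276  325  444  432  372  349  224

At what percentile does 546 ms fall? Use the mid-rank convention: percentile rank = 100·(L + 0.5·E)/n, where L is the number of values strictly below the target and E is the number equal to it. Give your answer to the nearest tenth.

79.2

Sorted: 224, 276, 278, 325, 339, 349, 372, 432, 444, 546, 565, 586.
Count below 546: L = 9; count equal: E = 1; n = 12.
Percentile rank = 100·(9 + 0.5·1)/12 = 100·9.5/12 = 79.17.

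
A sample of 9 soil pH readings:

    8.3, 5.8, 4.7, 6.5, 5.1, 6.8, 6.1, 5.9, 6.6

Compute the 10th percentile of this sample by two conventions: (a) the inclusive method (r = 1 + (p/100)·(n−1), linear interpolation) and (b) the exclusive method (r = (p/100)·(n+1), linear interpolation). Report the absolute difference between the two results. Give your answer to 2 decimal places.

Sorted: 4.7, 5.1, 5.8, 5.9, 6.1, 6.5, 6.6, 6.8, 8.3.
n = 9.
(a) r = 1.8; between ranks 1 (4.7) and 2 (5.1): 5.02.
(b) r = 1 → value at rank 1 = 4.7.
|5.02 − 4.7| = 0.32.

0.32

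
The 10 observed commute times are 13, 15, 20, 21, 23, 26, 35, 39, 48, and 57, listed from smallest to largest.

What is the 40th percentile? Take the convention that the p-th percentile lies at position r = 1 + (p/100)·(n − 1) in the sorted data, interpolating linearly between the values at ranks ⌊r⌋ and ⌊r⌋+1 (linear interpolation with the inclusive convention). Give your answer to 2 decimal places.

22.20

n = 10.
r = 1 + (40/100)·(10 − 1) = 1 + 3.6 = 4.6.
Rank 4 is 21 and rank 5 is 23.
Interpolate: 21 + 0.6·(23 − 21) = 21 + 0.6·2 = 22.2.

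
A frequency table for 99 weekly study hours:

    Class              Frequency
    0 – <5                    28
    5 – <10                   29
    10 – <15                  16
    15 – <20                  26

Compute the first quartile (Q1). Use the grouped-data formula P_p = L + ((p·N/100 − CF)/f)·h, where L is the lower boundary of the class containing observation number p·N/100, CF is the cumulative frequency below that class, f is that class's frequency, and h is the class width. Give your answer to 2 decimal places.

4.42

N = 99; target position k = 25/100 · 99 = 24.75.
Cumulative frequencies: 28, 57, 73, 99.
Observation 24.75 falls in the class 0 – <5.
L = 0, CF = 0, f = 28, h = 5.
P25 = 0 + ((24.75 − 0)/28)·5 = 0 + 4.41964 = 4.41964.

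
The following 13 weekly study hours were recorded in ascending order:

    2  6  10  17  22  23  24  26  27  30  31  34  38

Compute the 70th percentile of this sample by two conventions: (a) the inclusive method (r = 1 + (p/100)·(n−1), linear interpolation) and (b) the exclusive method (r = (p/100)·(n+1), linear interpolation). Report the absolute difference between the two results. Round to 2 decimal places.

n = 13.
(a) r = 9.4; between ranks 9 (27) and 10 (30): 28.2.
(b) r = 9.8; between ranks 9 (27) and 10 (30): 29.4.
|28.2 − 29.4| = 1.2.

1.20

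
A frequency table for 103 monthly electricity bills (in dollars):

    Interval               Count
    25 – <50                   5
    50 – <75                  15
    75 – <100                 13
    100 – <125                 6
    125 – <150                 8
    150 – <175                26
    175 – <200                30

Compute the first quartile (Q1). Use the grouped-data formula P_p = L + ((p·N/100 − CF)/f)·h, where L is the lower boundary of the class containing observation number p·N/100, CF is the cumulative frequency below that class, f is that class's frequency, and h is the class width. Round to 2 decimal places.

N = 103; target position k = 25/100 · 103 = 25.75.
Cumulative frequencies: 5, 20, 33, 39, 47, 73, 103.
Observation 25.75 falls in the class 75 – <100.
L = 75, CF = 20, f = 13, h = 25.
P25 = 75 + ((25.75 − 20)/13)·25 = 75 + 11.0577 = 86.0577.

86.06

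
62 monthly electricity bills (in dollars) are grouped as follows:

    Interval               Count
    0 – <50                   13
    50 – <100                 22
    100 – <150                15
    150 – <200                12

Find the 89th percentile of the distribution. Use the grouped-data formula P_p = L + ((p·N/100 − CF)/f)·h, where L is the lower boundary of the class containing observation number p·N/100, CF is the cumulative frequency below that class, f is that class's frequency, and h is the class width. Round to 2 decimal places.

171.58

N = 62; target position k = 89/100 · 62 = 55.18.
Cumulative frequencies: 13, 35, 50, 62.
Observation 55.18 falls in the class 150 – <200.
L = 150, CF = 50, f = 12, h = 50.
P89 = 150 + ((55.18 − 50)/12)·50 = 150 + 21.5833 = 171.583.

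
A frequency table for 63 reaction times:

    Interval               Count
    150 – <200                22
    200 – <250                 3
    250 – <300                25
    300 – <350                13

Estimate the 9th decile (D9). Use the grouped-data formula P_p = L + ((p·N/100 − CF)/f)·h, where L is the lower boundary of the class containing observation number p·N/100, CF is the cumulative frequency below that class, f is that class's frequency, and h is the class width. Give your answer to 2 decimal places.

N = 63; target position k = 90/100 · 63 = 56.7.
Cumulative frequencies: 22, 25, 50, 63.
Observation 56.7 falls in the class 300 – <350.
L = 300, CF = 50, f = 13, h = 50.
P90 = 300 + ((56.7 − 50)/13)·50 = 300 + 25.7692 = 325.769.

325.77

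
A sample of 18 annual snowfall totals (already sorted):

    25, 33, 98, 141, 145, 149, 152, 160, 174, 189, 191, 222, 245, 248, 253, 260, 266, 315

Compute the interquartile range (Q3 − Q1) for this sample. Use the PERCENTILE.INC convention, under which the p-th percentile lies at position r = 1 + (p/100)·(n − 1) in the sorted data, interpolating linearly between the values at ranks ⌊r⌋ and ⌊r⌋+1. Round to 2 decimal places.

n = 18.
P25: r = 5.25; ranks 5–6 are 145, 149; interpolating gives 146.
P75: r = 13.75; ranks 13–14 are 245, 248; interpolating gives 247.25.
Difference: 247.25 − 146 = 101.25.

101.25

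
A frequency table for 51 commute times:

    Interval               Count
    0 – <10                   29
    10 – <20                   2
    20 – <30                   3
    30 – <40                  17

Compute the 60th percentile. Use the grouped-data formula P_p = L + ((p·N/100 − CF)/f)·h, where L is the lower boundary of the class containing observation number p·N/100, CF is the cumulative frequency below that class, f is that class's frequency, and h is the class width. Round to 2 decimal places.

N = 51; target position k = 60/100 · 51 = 30.6.
Cumulative frequencies: 29, 31, 34, 51.
Observation 30.6 falls in the class 10 – <20.
L = 10, CF = 29, f = 2, h = 10.
P60 = 10 + ((30.6 − 29)/2)·10 = 10 + 8 = 18.

18.00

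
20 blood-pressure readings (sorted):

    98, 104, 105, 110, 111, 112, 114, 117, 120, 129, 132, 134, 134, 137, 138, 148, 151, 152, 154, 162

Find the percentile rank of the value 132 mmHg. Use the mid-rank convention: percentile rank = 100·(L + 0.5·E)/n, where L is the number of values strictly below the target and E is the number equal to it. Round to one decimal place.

52.5

Count below 132: L = 10; count equal: E = 1; n = 20.
Percentile rank = 100·(10 + 0.5·1)/20 = 100·10.5/20 = 52.5.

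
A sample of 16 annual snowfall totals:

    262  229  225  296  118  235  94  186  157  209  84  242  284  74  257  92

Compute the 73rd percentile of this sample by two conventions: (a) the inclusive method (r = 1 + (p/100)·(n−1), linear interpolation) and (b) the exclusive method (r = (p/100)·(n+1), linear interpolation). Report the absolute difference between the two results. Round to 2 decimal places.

Sorted: 74, 84, 92, 94, 118, 157, 186, 209, 225, 229, 235, 242, 257, 262, 284, 296.
n = 16.
(a) r = 11.95; between ranks 11 (235) and 12 (242): 241.65.
(b) r = 12.41; between ranks 12 (242) and 13 (257): 248.15.
|241.65 − 248.15| = 6.5.

6.50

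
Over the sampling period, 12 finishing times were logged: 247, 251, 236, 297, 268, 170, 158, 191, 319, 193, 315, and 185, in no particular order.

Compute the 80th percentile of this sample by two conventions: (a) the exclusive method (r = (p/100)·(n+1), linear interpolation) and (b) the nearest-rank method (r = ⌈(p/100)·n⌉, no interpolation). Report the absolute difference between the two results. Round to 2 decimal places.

Sorted: 158, 170, 185, 191, 193, 236, 247, 251, 268, 297, 315, 319.
n = 12.
(a) r = 10.4; between ranks 10 (297) and 11 (315): 304.2.
(b) the nearest-rank method: rank 10 → 297.
|304.2 − 297| = 7.2.

7.20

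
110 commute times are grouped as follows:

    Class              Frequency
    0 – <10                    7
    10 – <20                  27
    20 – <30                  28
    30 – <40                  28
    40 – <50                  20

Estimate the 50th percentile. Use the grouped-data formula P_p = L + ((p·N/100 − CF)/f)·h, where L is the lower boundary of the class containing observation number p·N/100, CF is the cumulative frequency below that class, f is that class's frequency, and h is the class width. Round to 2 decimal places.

27.50

N = 110; target position k = 50/100 · 110 = 55.
Cumulative frequencies: 7, 34, 62, 90, 110.
Observation 55 falls in the class 20 – <30.
L = 20, CF = 34, f = 28, h = 10.
P50 = 20 + ((55 − 34)/28)·10 = 20 + 7.5 = 27.5.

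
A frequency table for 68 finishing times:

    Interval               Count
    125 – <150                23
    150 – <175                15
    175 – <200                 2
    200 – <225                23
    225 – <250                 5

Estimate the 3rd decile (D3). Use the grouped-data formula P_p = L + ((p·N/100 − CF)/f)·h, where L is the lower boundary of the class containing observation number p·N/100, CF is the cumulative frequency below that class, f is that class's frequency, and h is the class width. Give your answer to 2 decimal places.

N = 68; target position k = 30/100 · 68 = 20.4.
Cumulative frequencies: 23, 38, 40, 63, 68.
Observation 20.4 falls in the class 125 – <150.
L = 125, CF = 0, f = 23, h = 25.
P30 = 125 + ((20.4 − 0)/23)·25 = 125 + 22.1739 = 147.174.

147.17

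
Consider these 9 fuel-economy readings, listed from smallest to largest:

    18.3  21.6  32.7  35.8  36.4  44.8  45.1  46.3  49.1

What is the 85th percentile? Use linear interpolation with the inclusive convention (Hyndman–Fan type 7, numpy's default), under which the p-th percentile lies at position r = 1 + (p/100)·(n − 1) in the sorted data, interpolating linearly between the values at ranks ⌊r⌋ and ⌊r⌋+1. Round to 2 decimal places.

46.06

n = 9.
r = 1 + (85/100)·(9 − 1) = 1 + 6.8 = 7.8.
Rank 7 is 45.1 and rank 8 is 46.3.
Interpolate: 45.1 + 0.8·(46.3 − 45.1) = 45.1 + 0.8·1.2 = 46.06.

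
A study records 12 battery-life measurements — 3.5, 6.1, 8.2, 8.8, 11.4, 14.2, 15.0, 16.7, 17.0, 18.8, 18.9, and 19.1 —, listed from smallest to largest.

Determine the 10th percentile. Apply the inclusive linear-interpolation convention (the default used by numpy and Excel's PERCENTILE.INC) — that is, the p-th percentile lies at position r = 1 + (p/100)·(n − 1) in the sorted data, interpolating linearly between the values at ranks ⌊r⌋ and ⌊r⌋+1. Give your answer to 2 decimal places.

n = 12.
r = 1 + (10/100)·(12 − 1) = 1 + 1.1 = 2.1.
Rank 2 is 6.1 and rank 3 is 8.2.
Interpolate: 6.1 + 0.1·(8.2 − 6.1) = 6.1 + 0.1·2.1 = 6.31.

6.31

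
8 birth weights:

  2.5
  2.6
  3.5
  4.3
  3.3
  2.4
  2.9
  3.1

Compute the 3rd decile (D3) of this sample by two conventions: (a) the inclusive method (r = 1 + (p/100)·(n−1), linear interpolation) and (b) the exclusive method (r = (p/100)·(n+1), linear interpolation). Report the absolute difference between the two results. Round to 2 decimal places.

Sorted: 2.4, 2.5, 2.6, 2.9, 3.1, 3.3, 3.5, 4.3.
n = 8.
(a) r = 3.1; between ranks 3 (2.6) and 4 (2.9): 2.63.
(b) r = 2.7; between ranks 2 (2.5) and 3 (2.6): 2.57.
|2.63 − 2.57| = 0.06.

0.06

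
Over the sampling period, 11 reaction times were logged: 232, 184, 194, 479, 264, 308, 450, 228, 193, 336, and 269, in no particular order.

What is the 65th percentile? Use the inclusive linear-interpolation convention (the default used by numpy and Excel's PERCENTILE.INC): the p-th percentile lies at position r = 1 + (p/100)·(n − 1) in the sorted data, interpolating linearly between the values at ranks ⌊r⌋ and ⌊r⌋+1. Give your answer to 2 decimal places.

288.50

Sorted: 184, 193, 194, 228, 232, 264, 269, 308, 336, 450, 479.
n = 11.
r = 1 + (65/100)·(11 − 1) = 1 + 6.5 = 7.5.
Rank 7 is 269 and rank 8 is 308.
Interpolate: 269 + 0.5·(308 − 269) = 269 + 0.5·39 = 288.5.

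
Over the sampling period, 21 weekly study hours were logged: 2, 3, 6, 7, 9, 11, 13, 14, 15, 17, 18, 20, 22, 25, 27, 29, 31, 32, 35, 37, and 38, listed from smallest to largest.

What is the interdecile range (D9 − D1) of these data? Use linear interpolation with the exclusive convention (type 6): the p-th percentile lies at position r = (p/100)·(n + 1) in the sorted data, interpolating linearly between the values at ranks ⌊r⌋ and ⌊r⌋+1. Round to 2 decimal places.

33.00

n = 21.
P10: r = 2.2; ranks 2–3 are 3, 6; interpolating gives 3.6.
P90: r = 19.8; ranks 19–20 are 35, 37; interpolating gives 36.6.
Difference: 36.6 − 3.6 = 33.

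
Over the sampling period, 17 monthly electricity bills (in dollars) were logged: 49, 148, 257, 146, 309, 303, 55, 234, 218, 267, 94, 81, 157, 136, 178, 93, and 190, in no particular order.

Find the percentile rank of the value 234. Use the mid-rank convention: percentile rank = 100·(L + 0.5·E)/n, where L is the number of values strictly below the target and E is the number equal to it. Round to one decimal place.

Sorted: 49, 55, 81, 93, 94, 136, 146, 148, 157, 178, 190, 218, 234, 257, 267, 303, 309.
Count below 234: L = 12; count equal: E = 1; n = 17.
Percentile rank = 100·(12 + 0.5·1)/17 = 100·12.5/17 = 73.53.

73.5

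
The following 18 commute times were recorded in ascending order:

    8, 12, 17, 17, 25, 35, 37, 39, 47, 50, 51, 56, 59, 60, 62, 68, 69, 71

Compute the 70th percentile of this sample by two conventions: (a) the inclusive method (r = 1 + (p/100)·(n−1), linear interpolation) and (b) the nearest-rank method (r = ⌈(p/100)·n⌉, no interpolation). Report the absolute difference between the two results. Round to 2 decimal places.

n = 18.
(a) r = 12.9; between ranks 12 (56) and 13 (59): 58.7.
(b) the nearest-rank method: rank 13 → 59.
|58.7 − 59| = 0.3.

0.30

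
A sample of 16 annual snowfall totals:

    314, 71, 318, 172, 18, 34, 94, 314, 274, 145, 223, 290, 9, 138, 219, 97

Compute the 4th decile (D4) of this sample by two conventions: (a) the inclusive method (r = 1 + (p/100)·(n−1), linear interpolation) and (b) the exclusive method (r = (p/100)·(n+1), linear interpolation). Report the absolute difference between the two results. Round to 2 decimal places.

Sorted: 9, 18, 34, 71, 94, 97, 138, 145, 172, 219, 223, 274, 290, 314, 314, 318.
n = 16.
(a) r = 7 → value at rank 7 = 138.
(b) r = 6.8; between ranks 6 (97) and 7 (138): 129.8.
|138 − 129.8| = 8.2.

8.20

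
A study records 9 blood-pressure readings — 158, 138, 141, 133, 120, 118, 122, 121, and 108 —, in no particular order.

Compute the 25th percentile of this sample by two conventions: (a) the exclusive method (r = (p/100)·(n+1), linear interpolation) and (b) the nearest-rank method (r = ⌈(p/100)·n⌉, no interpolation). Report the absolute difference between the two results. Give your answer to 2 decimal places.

1.00

Sorted: 108, 118, 120, 121, 122, 133, 138, 141, 158.
n = 9.
(a) r = 2.5; between ranks 2 (118) and 3 (120): 119.
(b) the nearest-rank method: rank 3 → 120.
|119 − 120| = 1.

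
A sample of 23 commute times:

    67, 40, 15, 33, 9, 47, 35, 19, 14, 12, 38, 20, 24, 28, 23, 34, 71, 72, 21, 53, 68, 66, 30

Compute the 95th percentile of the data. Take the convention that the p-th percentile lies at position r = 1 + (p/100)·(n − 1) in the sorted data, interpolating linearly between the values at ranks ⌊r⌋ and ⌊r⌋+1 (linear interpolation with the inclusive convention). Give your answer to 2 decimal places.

70.70

Sorted: 9, 12, 14, 15, 19, 20, 21, 23, 24, 28, 30, 33, 34, 35, 38, 40, 47, 53, 66, 67, 68, 71, 72.
n = 23.
r = 1 + (95/100)·(23 − 1) = 1 + 20.9 = 21.9.
Rank 21 is 68 and rank 22 is 71.
Interpolate: 68 + 0.9·(71 − 68) = 68 + 0.9·3 = 70.7.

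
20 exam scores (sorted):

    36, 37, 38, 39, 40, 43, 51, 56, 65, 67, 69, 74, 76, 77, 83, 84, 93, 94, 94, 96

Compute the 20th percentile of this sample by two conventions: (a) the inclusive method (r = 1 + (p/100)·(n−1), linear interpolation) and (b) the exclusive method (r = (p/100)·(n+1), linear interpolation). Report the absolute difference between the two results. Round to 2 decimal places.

0.60

n = 20.
(a) r = 4.8; between ranks 4 (39) and 5 (40): 39.8.
(b) r = 4.2; between ranks 4 (39) and 5 (40): 39.2.
|39.8 − 39.2| = 0.6.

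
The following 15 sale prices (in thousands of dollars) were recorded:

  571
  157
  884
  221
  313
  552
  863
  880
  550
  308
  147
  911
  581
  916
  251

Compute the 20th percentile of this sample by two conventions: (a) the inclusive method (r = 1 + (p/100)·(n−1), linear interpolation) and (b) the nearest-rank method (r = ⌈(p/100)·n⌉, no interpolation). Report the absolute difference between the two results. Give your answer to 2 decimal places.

Sorted: 147, 157, 221, 251, 308, 313, 550, 552, 571, 581, 863, 880, 884, 911, 916.
n = 15.
(a) r = 3.8; between ranks 3 (221) and 4 (251): 245.
(b) the nearest-rank method: rank 3 → 221.
|245 − 221| = 24.

24.00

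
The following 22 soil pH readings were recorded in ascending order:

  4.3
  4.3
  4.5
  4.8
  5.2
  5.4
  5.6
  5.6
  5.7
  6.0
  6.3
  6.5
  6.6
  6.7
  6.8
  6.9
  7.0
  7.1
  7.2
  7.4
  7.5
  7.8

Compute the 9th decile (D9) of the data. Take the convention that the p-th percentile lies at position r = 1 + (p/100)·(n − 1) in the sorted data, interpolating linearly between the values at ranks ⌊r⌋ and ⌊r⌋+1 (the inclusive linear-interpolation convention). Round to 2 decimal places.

n = 22.
r = 1 + (90/100)·(22 − 1) = 1 + 18.9 = 19.9.
Rank 19 is 7.2 and rank 20 is 7.4.
Interpolate: 7.2 + 0.9·(7.4 − 7.2) = 7.2 + 0.9·0.2 = 7.38.

7.38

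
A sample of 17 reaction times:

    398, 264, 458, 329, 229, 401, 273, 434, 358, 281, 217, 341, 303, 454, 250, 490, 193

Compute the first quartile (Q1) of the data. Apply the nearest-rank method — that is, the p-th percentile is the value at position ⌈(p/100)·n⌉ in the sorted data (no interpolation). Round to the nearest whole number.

Sorted: 193, 217, 229, 250, 264, 273, 281, 303, 329, 341, 358, 398, 401, 434, 454, 458, 490.
n = 17.
Position = ⌈25/100 · 17⌉ = ⌈4.25⌉ = 5.
The value at rank 5 is 264.

264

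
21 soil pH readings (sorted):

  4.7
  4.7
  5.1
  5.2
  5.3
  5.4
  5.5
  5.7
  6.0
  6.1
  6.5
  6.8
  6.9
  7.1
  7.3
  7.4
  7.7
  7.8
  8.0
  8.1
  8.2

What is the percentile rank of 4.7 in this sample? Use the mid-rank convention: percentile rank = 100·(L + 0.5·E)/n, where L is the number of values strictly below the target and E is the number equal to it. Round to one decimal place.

Count below 4.7: L = 0; count equal: E = 2; n = 21.
Percentile rank = 100·(0 + 0.5·2)/21 = 100·1/21 = 4.762.

4.8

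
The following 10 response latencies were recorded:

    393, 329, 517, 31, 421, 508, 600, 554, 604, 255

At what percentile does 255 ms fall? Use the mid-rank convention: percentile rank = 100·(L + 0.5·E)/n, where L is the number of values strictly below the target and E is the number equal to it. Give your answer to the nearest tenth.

15.0

Sorted: 31, 255, 329, 393, 421, 508, 517, 554, 600, 604.
Count below 255: L = 1; count equal: E = 1; n = 10.
Percentile rank = 100·(1 + 0.5·1)/10 = 100·1.5/10 = 15.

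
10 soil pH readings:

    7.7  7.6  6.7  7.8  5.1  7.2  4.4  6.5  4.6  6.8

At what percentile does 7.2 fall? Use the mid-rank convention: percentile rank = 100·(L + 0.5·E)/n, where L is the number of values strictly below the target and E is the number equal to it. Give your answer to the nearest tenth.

Sorted: 4.4, 4.6, 5.1, 6.5, 6.7, 6.8, 7.2, 7.6, 7.7, 7.8.
Count below 7.2: L = 6; count equal: E = 1; n = 10.
Percentile rank = 100·(6 + 0.5·1)/10 = 100·6.5/10 = 65.

65.0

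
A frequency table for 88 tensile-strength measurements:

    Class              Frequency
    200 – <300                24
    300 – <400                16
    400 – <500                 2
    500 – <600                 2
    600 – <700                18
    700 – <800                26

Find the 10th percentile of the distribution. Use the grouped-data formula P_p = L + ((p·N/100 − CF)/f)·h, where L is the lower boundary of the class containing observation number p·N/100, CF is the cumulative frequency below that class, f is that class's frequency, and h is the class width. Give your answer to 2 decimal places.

N = 88; target position k = 10/100 · 88 = 8.8.
Cumulative frequencies: 24, 40, 42, 44, 62, 88.
Observation 8.8 falls in the class 200 – <300.
L = 200, CF = 0, f = 24, h = 100.
P10 = 200 + ((8.8 − 0)/24)·100 = 200 + 36.6667 = 236.667.

236.67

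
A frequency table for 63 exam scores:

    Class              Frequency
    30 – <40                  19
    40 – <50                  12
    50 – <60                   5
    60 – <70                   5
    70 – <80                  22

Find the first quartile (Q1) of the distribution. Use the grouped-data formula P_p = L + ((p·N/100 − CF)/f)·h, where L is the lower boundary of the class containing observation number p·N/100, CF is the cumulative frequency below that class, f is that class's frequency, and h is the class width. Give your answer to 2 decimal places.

38.29

N = 63; target position k = 25/100 · 63 = 15.75.
Cumulative frequencies: 19, 31, 36, 41, 63.
Observation 15.75 falls in the class 30 – <40.
L = 30, CF = 0, f = 19, h = 10.
P25 = 30 + ((15.75 − 0)/19)·10 = 30 + 8.28947 = 38.2895.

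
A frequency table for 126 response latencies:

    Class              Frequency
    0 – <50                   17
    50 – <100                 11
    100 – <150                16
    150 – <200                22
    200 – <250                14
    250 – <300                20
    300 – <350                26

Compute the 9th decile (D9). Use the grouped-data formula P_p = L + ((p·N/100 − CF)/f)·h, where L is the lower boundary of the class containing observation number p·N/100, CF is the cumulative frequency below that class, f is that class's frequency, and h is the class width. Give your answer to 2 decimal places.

N = 126; target position k = 90/100 · 126 = 113.4.
Cumulative frequencies: 17, 28, 44, 66, 80, 100, 126.
Observation 113.4 falls in the class 300 – <350.
L = 300, CF = 100, f = 26, h = 50.
P90 = 300 + ((113.4 − 100)/26)·50 = 300 + 25.7692 = 325.769.

325.77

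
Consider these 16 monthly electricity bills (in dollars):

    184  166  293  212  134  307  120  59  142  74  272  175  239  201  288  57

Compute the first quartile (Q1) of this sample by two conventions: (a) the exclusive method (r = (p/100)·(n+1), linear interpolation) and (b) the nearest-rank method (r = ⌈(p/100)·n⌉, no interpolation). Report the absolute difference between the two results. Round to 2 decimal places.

Sorted: 57, 59, 74, 120, 134, 142, 166, 175, 184, 201, 212, 239, 272, 288, 293, 307.
n = 16.
(a) r = 4.25; between ranks 4 (120) and 5 (134): 123.5.
(b) the nearest-rank method: rank 4 → 120.
|123.5 − 120| = 3.5.

3.50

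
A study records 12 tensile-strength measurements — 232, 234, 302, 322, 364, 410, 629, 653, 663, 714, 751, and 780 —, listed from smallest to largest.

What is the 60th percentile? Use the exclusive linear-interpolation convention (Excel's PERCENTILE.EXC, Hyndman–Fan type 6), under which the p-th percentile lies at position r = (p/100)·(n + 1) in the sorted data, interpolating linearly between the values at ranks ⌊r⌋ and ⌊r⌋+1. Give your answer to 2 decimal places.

648.20

n = 12.
r = (60/100)·(12 + 1) = 7.8.
Rank 7 is 629 and rank 8 is 653.
Interpolate: 629 + 0.8·(653 − 629) = 629 + 0.8·24 = 648.2.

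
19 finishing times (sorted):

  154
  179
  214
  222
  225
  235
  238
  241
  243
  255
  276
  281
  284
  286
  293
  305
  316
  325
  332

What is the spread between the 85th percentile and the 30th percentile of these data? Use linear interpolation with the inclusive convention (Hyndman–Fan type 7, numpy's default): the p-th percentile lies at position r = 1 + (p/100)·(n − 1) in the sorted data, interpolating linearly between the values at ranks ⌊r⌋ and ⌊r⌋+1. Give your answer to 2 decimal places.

72.10

n = 19.
P30: r = 6.4; ranks 6–7 are 235, 238; interpolating gives 236.2.
P85: r = 16.3; ranks 16–17 are 305, 316; interpolating gives 308.3.
Difference: 308.3 − 236.2 = 72.1.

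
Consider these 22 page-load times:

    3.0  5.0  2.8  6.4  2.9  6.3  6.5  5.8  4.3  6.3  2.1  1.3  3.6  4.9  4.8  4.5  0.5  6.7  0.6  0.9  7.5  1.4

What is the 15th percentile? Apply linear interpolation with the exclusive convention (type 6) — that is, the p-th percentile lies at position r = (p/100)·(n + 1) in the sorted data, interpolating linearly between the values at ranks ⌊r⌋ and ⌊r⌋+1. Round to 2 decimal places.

Sorted: 0.5, 0.6, 0.9, 1.3, 1.4, 2.1, 2.8, 2.9, 3.0, 3.6, 4.3, 4.5, 4.8, 4.9, 5.0, 5.8, 6.3, 6.3, 6.4, 6.5, 6.7, 7.5.
n = 22.
r = (15/100)·(22 + 1) = 3.45.
Rank 3 is 0.9 and rank 4 is 1.3.
Interpolate: 0.9 + 0.45·(1.3 − 0.9) = 0.9 + 0.45·0.4 = 1.08.

1.08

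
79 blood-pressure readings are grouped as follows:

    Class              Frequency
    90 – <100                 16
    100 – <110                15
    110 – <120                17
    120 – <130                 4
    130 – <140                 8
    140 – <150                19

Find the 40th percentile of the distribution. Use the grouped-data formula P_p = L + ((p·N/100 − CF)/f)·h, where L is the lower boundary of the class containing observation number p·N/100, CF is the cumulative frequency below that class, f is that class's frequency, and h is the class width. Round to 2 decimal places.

110.35

N = 79; target position k = 40/100 · 79 = 31.6.
Cumulative frequencies: 16, 31, 48, 52, 60, 79.
Observation 31.6 falls in the class 110 – <120.
L = 110, CF = 31, f = 17, h = 10.
P40 = 110 + ((31.6 − 31)/17)·10 = 110 + 0.352941 = 110.353.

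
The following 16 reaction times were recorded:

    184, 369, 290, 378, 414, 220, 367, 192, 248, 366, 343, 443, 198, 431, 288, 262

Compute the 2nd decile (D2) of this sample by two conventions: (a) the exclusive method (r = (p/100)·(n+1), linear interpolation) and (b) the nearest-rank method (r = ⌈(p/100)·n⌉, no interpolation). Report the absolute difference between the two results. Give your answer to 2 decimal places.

13.20

Sorted: 184, 192, 198, 220, 248, 262, 288, 290, 343, 366, 367, 369, 378, 414, 431, 443.
n = 16.
(a) r = 3.4; between ranks 3 (198) and 4 (220): 206.8.
(b) the nearest-rank method: rank 4 → 220.
|206.8 − 220| = 13.2.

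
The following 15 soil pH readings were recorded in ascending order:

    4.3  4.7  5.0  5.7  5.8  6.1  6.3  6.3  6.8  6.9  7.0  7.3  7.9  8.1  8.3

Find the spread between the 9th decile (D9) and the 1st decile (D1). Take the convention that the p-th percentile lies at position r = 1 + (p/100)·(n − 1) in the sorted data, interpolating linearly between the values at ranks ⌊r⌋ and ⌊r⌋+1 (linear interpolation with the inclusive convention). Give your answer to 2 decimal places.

3.20

n = 15.
P10: r = 2.4; ranks 2–3 are 4.7, 5.0; interpolating gives 4.82.
P90: r = 13.6; ranks 13–14 are 7.9, 8.1; interpolating gives 8.02.
Difference: 8.02 − 4.82 = 3.2.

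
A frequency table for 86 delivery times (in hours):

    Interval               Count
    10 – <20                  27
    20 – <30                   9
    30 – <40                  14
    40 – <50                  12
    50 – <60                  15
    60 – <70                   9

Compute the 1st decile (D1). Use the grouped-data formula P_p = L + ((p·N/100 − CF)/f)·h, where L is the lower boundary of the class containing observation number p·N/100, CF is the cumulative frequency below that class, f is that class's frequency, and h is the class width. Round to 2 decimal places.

13.19

N = 86; target position k = 10/100 · 86 = 8.6.
Cumulative frequencies: 27, 36, 50, 62, 77, 86.
Observation 8.6 falls in the class 10 – <20.
L = 10, CF = 0, f = 27, h = 10.
P10 = 10 + ((8.6 − 0)/27)·10 = 10 + 3.18519 = 13.1852.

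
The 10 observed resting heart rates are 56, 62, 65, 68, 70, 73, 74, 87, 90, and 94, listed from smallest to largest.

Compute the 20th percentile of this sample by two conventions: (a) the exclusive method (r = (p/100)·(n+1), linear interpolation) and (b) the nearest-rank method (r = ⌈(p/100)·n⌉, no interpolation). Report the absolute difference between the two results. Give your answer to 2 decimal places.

n = 10.
(a) r = 2.2; between ranks 2 (62) and 3 (65): 62.6.
(b) the nearest-rank method: rank 2 → 62.
|62.6 − 62| = 0.6.

0.60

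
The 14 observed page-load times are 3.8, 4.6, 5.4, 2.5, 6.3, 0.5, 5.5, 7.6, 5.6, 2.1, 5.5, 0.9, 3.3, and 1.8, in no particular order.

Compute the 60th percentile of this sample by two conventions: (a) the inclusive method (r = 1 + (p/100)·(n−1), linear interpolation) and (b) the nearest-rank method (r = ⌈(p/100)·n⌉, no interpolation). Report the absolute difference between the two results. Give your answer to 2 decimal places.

0.16

Sorted: 0.5, 0.9, 1.8, 2.1, 2.5, 3.3, 3.8, 4.6, 5.4, 5.5, 5.5, 5.6, 6.3, 7.6.
n = 14.
(a) r = 8.8; between ranks 8 (4.6) and 9 (5.4): 5.24.
(b) the nearest-rank method: rank 9 → 5.4.
|5.24 − 5.4| = 0.16.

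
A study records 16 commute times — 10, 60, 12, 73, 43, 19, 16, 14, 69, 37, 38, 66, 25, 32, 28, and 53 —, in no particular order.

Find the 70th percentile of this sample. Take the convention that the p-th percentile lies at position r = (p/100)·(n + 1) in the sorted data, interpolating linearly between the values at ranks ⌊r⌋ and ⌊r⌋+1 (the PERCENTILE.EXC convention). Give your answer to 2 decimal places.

52.00

Sorted: 10, 12, 14, 16, 19, 25, 28, 32, 37, 38, 43, 53, 60, 66, 69, 73.
n = 16.
r = (70/100)·(16 + 1) = 11.9.
Rank 11 is 43 and rank 12 is 53.
Interpolate: 43 + 0.9·(53 − 43) = 43 + 0.9·10 = 52.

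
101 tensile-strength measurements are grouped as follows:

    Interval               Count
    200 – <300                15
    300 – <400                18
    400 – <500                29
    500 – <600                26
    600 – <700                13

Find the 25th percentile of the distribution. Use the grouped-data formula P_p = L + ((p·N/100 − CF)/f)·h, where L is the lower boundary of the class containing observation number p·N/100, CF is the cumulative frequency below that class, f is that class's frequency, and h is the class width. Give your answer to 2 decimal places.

356.94

N = 101; target position k = 25/100 · 101 = 25.25.
Cumulative frequencies: 15, 33, 62, 88, 101.
Observation 25.25 falls in the class 300 – <400.
L = 300, CF = 15, f = 18, h = 100.
P25 = 300 + ((25.25 − 15)/18)·100 = 300 + 56.9444 = 356.944.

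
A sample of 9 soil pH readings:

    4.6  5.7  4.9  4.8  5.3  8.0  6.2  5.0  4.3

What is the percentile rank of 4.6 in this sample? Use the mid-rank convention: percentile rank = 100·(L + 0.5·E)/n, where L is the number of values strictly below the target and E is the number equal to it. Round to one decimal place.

16.7

Sorted: 4.3, 4.6, 4.8, 4.9, 5.0, 5.3, 5.7, 6.2, 8.0.
Count below 4.6: L = 1; count equal: E = 1; n = 9.
Percentile rank = 100·(1 + 0.5·1)/9 = 100·1.5/9 = 16.67.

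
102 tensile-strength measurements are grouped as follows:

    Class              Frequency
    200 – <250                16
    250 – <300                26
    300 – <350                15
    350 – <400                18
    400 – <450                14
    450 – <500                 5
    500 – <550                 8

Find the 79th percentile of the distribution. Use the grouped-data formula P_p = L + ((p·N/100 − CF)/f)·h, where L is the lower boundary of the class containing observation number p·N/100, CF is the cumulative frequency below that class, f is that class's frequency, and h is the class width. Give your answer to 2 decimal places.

N = 102; target position k = 79/100 · 102 = 80.58.
Cumulative frequencies: 16, 42, 57, 75, 89, 94, 102.
Observation 80.58 falls in the class 400 – <450.
L = 400, CF = 75, f = 14, h = 50.
P79 = 400 + ((80.58 − 75)/14)·50 = 400 + 19.9286 = 419.929.

419.93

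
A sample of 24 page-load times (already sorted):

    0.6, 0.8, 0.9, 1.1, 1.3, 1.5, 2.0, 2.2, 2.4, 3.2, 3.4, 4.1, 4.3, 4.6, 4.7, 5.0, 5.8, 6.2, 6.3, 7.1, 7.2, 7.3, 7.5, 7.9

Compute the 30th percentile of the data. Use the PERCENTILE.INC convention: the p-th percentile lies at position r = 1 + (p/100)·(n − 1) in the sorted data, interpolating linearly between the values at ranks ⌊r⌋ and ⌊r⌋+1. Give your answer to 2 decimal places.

n = 24.
r = 1 + (30/100)·(24 − 1) = 1 + 6.9 = 7.9.
Rank 7 is 2.0 and rank 8 is 2.2.
Interpolate: 2.0 + 0.9·(2.2 − 2.0) = 2.0 + 0.9·0.2 = 2.18.

2.18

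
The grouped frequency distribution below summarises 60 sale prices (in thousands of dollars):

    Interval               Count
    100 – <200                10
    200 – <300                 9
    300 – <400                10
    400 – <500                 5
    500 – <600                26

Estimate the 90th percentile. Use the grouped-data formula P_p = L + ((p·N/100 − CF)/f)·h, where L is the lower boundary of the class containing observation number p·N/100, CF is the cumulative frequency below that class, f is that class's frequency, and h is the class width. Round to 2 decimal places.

N = 60; target position k = 90/100 · 60 = 54.
Cumulative frequencies: 10, 19, 29, 34, 60.
Observation 54 falls in the class 500 – <600.
L = 500, CF = 34, f = 26, h = 100.
P90 = 500 + ((54 − 34)/26)·100 = 500 + 76.9231 = 576.923.

576.92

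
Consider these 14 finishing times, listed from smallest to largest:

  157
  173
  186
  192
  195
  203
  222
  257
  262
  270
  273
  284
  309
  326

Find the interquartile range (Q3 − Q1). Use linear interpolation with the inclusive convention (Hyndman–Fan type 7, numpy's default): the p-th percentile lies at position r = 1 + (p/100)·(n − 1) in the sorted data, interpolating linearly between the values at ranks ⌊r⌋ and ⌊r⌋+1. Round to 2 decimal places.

79.50

n = 14.
P25: r = 4.25; ranks 4–5 are 192, 195; interpolating gives 192.75.
P75: r = 10.75; ranks 10–11 are 270, 273; interpolating gives 272.25.
Difference: 272.25 − 192.75 = 79.5.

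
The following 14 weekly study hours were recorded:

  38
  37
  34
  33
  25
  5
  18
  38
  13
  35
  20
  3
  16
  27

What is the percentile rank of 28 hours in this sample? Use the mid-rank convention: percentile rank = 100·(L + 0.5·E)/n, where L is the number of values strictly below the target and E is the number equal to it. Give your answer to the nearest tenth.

Sorted: 3, 5, 13, 16, 18, 20, 25, 27, 33, 34, 35, 37, 38, 38.
Count below 28: L = 8; count equal: E = 0; n = 14.
Percentile rank = 100·(8 + 0.5·0)/14 = 100·8/14 = 57.14.

57.1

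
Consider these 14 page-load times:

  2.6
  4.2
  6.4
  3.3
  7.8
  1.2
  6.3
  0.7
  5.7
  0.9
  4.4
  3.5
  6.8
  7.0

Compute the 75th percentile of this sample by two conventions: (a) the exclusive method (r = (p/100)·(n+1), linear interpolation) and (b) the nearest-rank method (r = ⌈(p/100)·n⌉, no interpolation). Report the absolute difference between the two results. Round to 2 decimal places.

0.10

Sorted: 0.7, 0.9, 1.2, 2.6, 3.3, 3.5, 4.2, 4.4, 5.7, 6.3, 6.4, 6.8, 7.0, 7.8.
n = 14.
(a) r = 11.25; between ranks 11 (6.4) and 12 (6.8): 6.5.
(b) the nearest-rank method: rank 11 → 6.4.
|6.5 − 6.4| = 0.1.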